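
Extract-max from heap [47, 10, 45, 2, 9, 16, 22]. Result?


Max = 47
Replace root with last, heapify down
Resulting heap: [45, 10, 22, 2, 9, 16]


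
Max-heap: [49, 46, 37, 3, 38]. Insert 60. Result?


Append 60: [49, 46, 37, 3, 38, 60]
Bubble up: swap idx 5(60) with idx 2(37); swap idx 2(60) with idx 0(49)
Result: [60, 46, 49, 3, 38, 37]


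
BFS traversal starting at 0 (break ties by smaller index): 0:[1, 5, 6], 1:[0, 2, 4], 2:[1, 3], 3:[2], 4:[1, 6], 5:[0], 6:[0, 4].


BFS queue: start with [0]
Visit order: [0, 1, 5, 6, 2, 4, 3]


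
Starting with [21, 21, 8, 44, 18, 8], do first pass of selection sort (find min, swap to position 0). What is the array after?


After one pass: [8, 21, 21, 44, 18, 8]


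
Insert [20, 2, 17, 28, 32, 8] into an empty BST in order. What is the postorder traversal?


Root = 20; build tree by BST insertion.
Postorder traversal: [8, 17, 2, 32, 28, 20]


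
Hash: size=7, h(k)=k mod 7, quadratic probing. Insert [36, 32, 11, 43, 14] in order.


Insertions: 36->slot 1; 32->slot 4; 11->slot 5; 43->slot 2; 14->slot 0
Table: [14, 36, 43, None, 32, 11, None]


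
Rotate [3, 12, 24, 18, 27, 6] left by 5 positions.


Left rotate by 5: [6, 3, 12, 24, 18, 27]


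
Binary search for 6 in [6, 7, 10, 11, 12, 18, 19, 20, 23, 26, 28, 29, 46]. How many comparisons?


Search for 6:
[0,12] mid=6 arr[6]=19
[0,5] mid=2 arr[2]=10
[0,1] mid=0 arr[0]=6
Total: 3 comparisons


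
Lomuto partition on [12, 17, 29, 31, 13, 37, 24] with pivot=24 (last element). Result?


Elements <= 24 go left of pivot.
Result: [12, 17, 13, 24, 29, 37, 31], pivot at index 3


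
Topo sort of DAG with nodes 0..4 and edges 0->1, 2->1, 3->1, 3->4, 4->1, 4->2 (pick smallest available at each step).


Kahn's algorithm, process smallest node first
Order: [0, 3, 4, 2, 1]


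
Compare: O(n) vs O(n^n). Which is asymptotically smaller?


linear grows slower than n^n
O(n) is asymptotically smaller; O(n^n) grows faster


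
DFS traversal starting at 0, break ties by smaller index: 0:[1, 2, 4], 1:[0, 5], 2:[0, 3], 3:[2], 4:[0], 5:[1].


DFS stack-based: start with [0]
Visit order: [0, 1, 5, 2, 3, 4]


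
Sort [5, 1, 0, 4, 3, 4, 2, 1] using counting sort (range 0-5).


Count array: [1, 2, 1, 1, 2, 1]
Reconstruct: [0, 1, 1, 2, 3, 4, 4, 5]


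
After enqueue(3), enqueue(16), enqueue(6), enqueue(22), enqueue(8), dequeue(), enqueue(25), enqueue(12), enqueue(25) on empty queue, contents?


enqueue(3) -> [3]
enqueue(16) -> [3, 16]
enqueue(6) -> [3, 16, 6]
enqueue(22) -> [3, 16, 6, 22]
enqueue(8) -> [3, 16, 6, 22, 8]
dequeue() returns 3 -> [16, 6, 22, 8]
enqueue(25) -> [16, 6, 22, 8, 25]
enqueue(12) -> [16, 6, 22, 8, 25, 12]
enqueue(25) -> [16, 6, 22, 8, 25, 12, 25]
Final queue (front to back): [16, 6, 22, 8, 25, 12, 25]


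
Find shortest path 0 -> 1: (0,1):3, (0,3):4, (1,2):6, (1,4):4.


Dijkstra from 0:
Distances: {0: 0, 1: 3, 2: 9, 3: 4, 4: 7}
Shortest distance to 1 = 3, path = [0, 1]


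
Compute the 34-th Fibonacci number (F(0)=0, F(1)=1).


F(n)=F(n-1)+F(n-2)
...F(32)=2178309, F(33)=3524578, F(34)=5702887


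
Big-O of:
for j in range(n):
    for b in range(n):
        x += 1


Per nesting level: O(n) * O(n) = O(n^2)
Complexity: O(n^2)


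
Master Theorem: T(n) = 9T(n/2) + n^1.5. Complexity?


a=9, b=2, c=1.5. log_2(9)=3.170 > c=1.5. Case 1: O(n^log_b(a)) = O(n^3.170)
Complexity: O(n^3.170)


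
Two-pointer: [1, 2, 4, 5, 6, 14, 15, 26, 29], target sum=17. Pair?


Two pointers: lo=0, hi=8
Found pair: (2, 15) summing to 17


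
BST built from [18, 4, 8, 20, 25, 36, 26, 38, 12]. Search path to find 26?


BST root = 18
Search for 26: compare at each node
Path: [18, 20, 25, 36, 26]


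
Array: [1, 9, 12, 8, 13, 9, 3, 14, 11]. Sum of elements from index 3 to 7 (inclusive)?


Prefix sums: [0, 1, 10, 22, 30, 43, 52, 55, 69, 80]
Sum[3..7] = prefix[8] - prefix[3] = 69 - 22 = 47


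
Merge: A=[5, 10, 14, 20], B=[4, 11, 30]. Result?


Compare heads, take smaller each step.
Merged: [4, 5, 10, 11, 14, 20, 30]


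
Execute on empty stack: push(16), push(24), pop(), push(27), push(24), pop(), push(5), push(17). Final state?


push(16) -> [16]
push(24) -> [16, 24]
pop() returns 24 -> [16]
push(27) -> [16, 27]
push(24) -> [16, 27, 24]
pop() returns 24 -> [16, 27]
push(5) -> [16, 27, 5]
push(17) -> [16, 27, 5, 17]
Final stack (bottom to top): [16, 27, 5, 17]


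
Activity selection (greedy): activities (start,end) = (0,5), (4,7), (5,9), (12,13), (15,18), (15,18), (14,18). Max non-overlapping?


Greedy: pick earliest-ending, then skip overlaps.
Selected (4 activities): [(0, 5), (5, 9), (12, 13), (15, 18)]


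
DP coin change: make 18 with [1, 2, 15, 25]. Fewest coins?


dp[0]=0; dp[i]=1+min(dp[i-c] for c in coins)
...dp[13]=7, dp[14]=7, dp[15]=1, dp[16]=2, dp[17]=2, dp[18]=3
Minimum coins for 18 = 3


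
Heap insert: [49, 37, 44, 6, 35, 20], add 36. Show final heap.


Append 36: [49, 37, 44, 6, 35, 20, 36]
Bubble up: no swaps needed
Result: [49, 37, 44, 6, 35, 20, 36]


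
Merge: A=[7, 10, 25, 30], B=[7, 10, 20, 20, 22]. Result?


Compare heads, take smaller each step.
Merged: [7, 7, 10, 10, 20, 20, 22, 25, 30]


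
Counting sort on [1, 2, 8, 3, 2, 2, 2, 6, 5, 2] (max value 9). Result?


Count array: [0, 1, 5, 1, 0, 1, 1, 0, 1, 0]
Reconstruct: [1, 2, 2, 2, 2, 2, 3, 5, 6, 8]


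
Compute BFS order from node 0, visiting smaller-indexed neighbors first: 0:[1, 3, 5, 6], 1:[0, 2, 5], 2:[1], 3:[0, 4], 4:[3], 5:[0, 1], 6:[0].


BFS queue: start with [0]
Visit order: [0, 1, 3, 5, 6, 2, 4]


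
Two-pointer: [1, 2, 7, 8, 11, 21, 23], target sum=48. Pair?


Two pointers: lo=0, hi=6
No pair sums to 48


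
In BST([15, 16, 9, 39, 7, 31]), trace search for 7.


BST root = 15
Search for 7: compare at each node
Path: [15, 9, 7]


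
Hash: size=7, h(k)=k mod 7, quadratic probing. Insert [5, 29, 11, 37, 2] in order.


Insertions: 5->slot 5; 29->slot 1; 11->slot 4; 37->slot 2; 2->slot 3
Table: [None, 29, 37, 2, 11, 5, None]


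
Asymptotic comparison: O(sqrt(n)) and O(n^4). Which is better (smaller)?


sublinear grows slower than quartic
O(sqrt(n)) is asymptotically smaller; O(n^4) grows faster


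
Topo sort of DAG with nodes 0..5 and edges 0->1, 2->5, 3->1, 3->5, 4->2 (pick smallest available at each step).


Kahn's algorithm, process smallest node first
Order: [0, 3, 1, 4, 2, 5]


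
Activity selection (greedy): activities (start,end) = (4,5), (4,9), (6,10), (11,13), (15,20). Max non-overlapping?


Greedy: pick earliest-ending, then skip overlaps.
Selected (4 activities): [(4, 5), (6, 10), (11, 13), (15, 20)]


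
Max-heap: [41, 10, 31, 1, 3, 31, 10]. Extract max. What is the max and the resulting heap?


Max = 41
Replace root with last, heapify down
Resulting heap: [31, 10, 31, 1, 3, 10]


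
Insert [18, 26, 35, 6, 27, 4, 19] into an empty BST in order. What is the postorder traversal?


Root = 18; build tree by BST insertion.
Postorder traversal: [4, 6, 19, 27, 35, 26, 18]


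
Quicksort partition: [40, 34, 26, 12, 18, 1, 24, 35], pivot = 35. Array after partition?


Elements <= 35 go left of pivot.
Result: [34, 26, 12, 18, 1, 24, 35, 40], pivot at index 6


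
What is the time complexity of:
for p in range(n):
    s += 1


Per nesting level: O(n) = O(n)
Complexity: O(n)


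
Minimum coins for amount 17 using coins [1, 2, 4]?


dp[0]=0; dp[i]=1+min(dp[i-c] for c in coins)
...dp[12]=3, dp[13]=4, dp[14]=4, dp[15]=5, dp[16]=4, dp[17]=5
Minimum coins for 17 = 5


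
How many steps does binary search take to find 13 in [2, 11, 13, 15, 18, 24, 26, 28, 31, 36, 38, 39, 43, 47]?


Search for 13:
[0,13] mid=6 arr[6]=26
[0,5] mid=2 arr[2]=13
Total: 2 comparisons


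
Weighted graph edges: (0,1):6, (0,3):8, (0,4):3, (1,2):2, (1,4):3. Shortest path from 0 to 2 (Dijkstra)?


Dijkstra from 0:
Distances: {0: 0, 1: 6, 2: 8, 3: 8, 4: 3}
Shortest distance to 2 = 8, path = [0, 1, 2]


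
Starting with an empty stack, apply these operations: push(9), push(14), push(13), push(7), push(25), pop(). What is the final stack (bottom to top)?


push(9) -> [9]
push(14) -> [9, 14]
push(13) -> [9, 14, 13]
push(7) -> [9, 14, 13, 7]
push(25) -> [9, 14, 13, 7, 25]
pop() returns 25 -> [9, 14, 13, 7]
Final stack (bottom to top): [9, 14, 13, 7]


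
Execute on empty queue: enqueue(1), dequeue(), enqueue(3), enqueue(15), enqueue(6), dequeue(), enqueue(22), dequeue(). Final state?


enqueue(1) -> [1]
dequeue() returns 1 -> []
enqueue(3) -> [3]
enqueue(15) -> [3, 15]
enqueue(6) -> [3, 15, 6]
dequeue() returns 3 -> [15, 6]
enqueue(22) -> [15, 6, 22]
dequeue() returns 15 -> [6, 22]
Final queue (front to back): [6, 22]


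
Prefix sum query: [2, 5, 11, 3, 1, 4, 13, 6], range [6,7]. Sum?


Prefix sums: [0, 2, 7, 18, 21, 22, 26, 39, 45]
Sum[6..7] = prefix[8] - prefix[6] = 45 - 26 = 19


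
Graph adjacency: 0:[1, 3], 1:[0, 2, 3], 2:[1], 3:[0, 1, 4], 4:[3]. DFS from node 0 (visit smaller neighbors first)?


DFS stack-based: start with [0]
Visit order: [0, 1, 2, 3, 4]


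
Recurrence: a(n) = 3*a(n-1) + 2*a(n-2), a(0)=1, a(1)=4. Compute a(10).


Build bottom-up:
...a(8)=28642, a(9)=102010, a(10)=3*102010+2*28642=363314


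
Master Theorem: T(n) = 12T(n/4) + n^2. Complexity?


a=12, b=4, c=2. log_4(12)=1.792 < c=2. Case 3: O(n^c) = O(n^2)
Complexity: O(n^2)


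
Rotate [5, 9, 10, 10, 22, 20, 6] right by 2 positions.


Right rotate by 2: [20, 6, 5, 9, 10, 10, 22]


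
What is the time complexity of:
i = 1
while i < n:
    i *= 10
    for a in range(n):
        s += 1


Per nesting level: O(log n) * O(n) = O(n log n)
Complexity: O(n log n)


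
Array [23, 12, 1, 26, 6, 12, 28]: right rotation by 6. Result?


Right rotate by 6: [12, 1, 26, 6, 12, 28, 23]


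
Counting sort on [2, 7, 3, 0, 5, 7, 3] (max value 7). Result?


Count array: [1, 0, 1, 2, 0, 1, 0, 2]
Reconstruct: [0, 2, 3, 3, 5, 7, 7]


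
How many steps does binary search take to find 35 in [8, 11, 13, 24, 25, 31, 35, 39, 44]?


Search for 35:
[0,8] mid=4 arr[4]=25
[5,8] mid=6 arr[6]=35
Total: 2 comparisons


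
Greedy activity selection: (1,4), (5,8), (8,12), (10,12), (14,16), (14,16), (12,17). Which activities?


Greedy: pick earliest-ending, then skip overlaps.
Selected (4 activities): [(1, 4), (5, 8), (8, 12), (14, 16)]


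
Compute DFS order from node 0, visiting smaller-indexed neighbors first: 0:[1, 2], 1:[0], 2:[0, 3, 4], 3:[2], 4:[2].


DFS stack-based: start with [0]
Visit order: [0, 1, 2, 3, 4]


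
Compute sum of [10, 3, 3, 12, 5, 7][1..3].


Prefix sums: [0, 10, 13, 16, 28, 33, 40]
Sum[1..3] = prefix[4] - prefix[1] = 28 - 10 = 18


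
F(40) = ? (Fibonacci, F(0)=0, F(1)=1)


F(n)=F(n-1)+F(n-2)
...F(38)=39088169, F(39)=63245986, F(40)=102334155


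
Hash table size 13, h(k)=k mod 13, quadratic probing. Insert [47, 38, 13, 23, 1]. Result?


Insertions: 47->slot 8; 38->slot 12; 13->slot 0; 23->slot 10; 1->slot 1
Table: [13, 1, None, None, None, None, None, None, 47, None, 23, None, 38]


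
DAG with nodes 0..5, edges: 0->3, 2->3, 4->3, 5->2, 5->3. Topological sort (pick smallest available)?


Kahn's algorithm, process smallest node first
Order: [0, 1, 4, 5, 2, 3]


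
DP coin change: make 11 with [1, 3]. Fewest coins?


dp[0]=0; dp[i]=1+min(dp[i-c] for c in coins)
...dp[6]=2, dp[7]=3, dp[8]=4, dp[9]=3, dp[10]=4, dp[11]=5
Minimum coins for 11 = 5


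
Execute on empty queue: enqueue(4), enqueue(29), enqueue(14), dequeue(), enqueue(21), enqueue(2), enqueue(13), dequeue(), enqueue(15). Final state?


enqueue(4) -> [4]
enqueue(29) -> [4, 29]
enqueue(14) -> [4, 29, 14]
dequeue() returns 4 -> [29, 14]
enqueue(21) -> [29, 14, 21]
enqueue(2) -> [29, 14, 21, 2]
enqueue(13) -> [29, 14, 21, 2, 13]
dequeue() returns 29 -> [14, 21, 2, 13]
enqueue(15) -> [14, 21, 2, 13, 15]
Final queue (front to back): [14, 21, 2, 13, 15]


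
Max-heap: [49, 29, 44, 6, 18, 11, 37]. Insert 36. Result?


Append 36: [49, 29, 44, 6, 18, 11, 37, 36]
Bubble up: swap idx 7(36) with idx 3(6); swap idx 3(36) with idx 1(29)
Result: [49, 36, 44, 29, 18, 11, 37, 6]


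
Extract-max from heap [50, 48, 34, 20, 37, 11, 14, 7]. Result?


Max = 50
Replace root with last, heapify down
Resulting heap: [48, 37, 34, 20, 7, 11, 14]


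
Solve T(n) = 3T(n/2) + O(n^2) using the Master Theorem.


a=3, b=2, c=2. log_2(3)=1.585 < c=2. Case 3: O(n^c) = O(n^2)
Complexity: O(n^2)


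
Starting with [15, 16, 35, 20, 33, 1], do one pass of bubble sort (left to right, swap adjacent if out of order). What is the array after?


After one pass: [15, 16, 20, 33, 1, 35]


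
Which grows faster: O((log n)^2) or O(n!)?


polylogarithmic grows slower than factorial
O((log n)^2) is asymptotically smaller; O(n!) grows faster


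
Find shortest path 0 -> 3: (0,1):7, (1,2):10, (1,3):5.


Dijkstra from 0:
Distances: {0: 0, 1: 7, 2: 17, 3: 12}
Shortest distance to 3 = 12, path = [0, 1, 3]


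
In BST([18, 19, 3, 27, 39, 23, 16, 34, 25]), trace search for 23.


BST root = 18
Search for 23: compare at each node
Path: [18, 19, 27, 23]


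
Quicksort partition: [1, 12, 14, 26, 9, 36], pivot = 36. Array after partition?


Elements <= 36 go left of pivot.
Result: [1, 12, 14, 26, 9, 36], pivot at index 5


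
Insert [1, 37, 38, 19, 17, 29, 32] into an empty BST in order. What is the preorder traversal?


Root = 1; build tree by BST insertion.
Preorder traversal: [1, 37, 19, 17, 29, 32, 38]


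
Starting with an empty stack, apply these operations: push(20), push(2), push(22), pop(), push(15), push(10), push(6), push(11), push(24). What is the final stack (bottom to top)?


push(20) -> [20]
push(2) -> [20, 2]
push(22) -> [20, 2, 22]
pop() returns 22 -> [20, 2]
push(15) -> [20, 2, 15]
push(10) -> [20, 2, 15, 10]
push(6) -> [20, 2, 15, 10, 6]
push(11) -> [20, 2, 15, 10, 6, 11]
push(24) -> [20, 2, 15, 10, 6, 11, 24]
Final stack (bottom to top): [20, 2, 15, 10, 6, 11, 24]


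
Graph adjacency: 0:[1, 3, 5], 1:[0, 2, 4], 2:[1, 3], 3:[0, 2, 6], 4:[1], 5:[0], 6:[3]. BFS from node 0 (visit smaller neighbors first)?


BFS queue: start with [0]
Visit order: [0, 1, 3, 5, 2, 4, 6]


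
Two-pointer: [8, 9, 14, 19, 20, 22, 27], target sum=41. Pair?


Two pointers: lo=0, hi=6
Found pair: (14, 27) summing to 41


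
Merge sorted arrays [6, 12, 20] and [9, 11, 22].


Compare heads, take smaller each step.
Merged: [6, 9, 11, 12, 20, 22]


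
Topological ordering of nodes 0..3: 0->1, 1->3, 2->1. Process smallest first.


Kahn's algorithm, process smallest node first
Order: [0, 2, 1, 3]


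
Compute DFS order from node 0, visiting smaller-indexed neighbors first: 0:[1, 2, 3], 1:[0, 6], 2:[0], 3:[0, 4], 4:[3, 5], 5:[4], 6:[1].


DFS stack-based: start with [0]
Visit order: [0, 1, 6, 2, 3, 4, 5]


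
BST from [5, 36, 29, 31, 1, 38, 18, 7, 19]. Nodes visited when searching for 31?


BST root = 5
Search for 31: compare at each node
Path: [5, 36, 29, 31]


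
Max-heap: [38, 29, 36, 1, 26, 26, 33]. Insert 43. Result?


Append 43: [38, 29, 36, 1, 26, 26, 33, 43]
Bubble up: swap idx 7(43) with idx 3(1); swap idx 3(43) with idx 1(29); swap idx 1(43) with idx 0(38)
Result: [43, 38, 36, 29, 26, 26, 33, 1]


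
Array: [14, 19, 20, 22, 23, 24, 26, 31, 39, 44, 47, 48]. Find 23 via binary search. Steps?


Search for 23:
[0,11] mid=5 arr[5]=24
[0,4] mid=2 arr[2]=20
[3,4] mid=3 arr[3]=22
[4,4] mid=4 arr[4]=23
Total: 4 comparisons


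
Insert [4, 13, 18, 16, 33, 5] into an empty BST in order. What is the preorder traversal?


Root = 4; build tree by BST insertion.
Preorder traversal: [4, 13, 5, 18, 16, 33]


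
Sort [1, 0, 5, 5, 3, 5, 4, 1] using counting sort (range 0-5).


Count array: [1, 2, 0, 1, 1, 3]
Reconstruct: [0, 1, 1, 3, 4, 5, 5, 5]


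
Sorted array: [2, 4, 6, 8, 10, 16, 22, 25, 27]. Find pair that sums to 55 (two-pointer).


Two pointers: lo=0, hi=8
No pair sums to 55


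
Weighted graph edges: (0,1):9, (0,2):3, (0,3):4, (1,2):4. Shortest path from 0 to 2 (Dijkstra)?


Dijkstra from 0:
Distances: {0: 0, 1: 7, 2: 3, 3: 4}
Shortest distance to 2 = 3, path = [0, 2]


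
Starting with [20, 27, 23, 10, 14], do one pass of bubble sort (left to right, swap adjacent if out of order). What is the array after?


After one pass: [20, 23, 10, 14, 27]


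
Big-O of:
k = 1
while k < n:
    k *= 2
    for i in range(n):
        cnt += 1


Per nesting level: O(log n) * O(n) = O(n log n)
Complexity: O(n log n)


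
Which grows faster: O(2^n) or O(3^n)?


exponential grows slower than exponential (base 3)
O(2^n) is asymptotically smaller; O(3^n) grows faster


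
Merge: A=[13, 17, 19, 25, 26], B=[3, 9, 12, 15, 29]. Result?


Compare heads, take smaller each step.
Merged: [3, 9, 12, 13, 15, 17, 19, 25, 26, 29]


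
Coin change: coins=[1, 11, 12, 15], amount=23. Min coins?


dp[0]=0; dp[i]=1+min(dp[i-c] for c in coins)
...dp[18]=4, dp[19]=5, dp[20]=6, dp[21]=7, dp[22]=2, dp[23]=2
Minimum coins for 23 = 2


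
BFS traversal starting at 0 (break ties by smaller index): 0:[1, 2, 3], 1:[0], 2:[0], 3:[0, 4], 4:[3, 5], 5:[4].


BFS queue: start with [0]
Visit order: [0, 1, 2, 3, 4, 5]


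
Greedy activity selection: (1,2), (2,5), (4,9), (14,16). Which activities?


Greedy: pick earliest-ending, then skip overlaps.
Selected (3 activities): [(1, 2), (2, 5), (14, 16)]


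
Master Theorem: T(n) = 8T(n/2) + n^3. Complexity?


a=8, b=2, c=3. log_2(8)=3 = c=3. Case 2: O(n^c log n) = O(n^3 log n)
Complexity: O(n^3 log n)


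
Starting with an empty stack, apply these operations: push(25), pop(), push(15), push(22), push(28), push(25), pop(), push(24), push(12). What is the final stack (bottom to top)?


push(25) -> [25]
pop() returns 25 -> []
push(15) -> [15]
push(22) -> [15, 22]
push(28) -> [15, 22, 28]
push(25) -> [15, 22, 28, 25]
pop() returns 25 -> [15, 22, 28]
push(24) -> [15, 22, 28, 24]
push(12) -> [15, 22, 28, 24, 12]
Final stack (bottom to top): [15, 22, 28, 24, 12]


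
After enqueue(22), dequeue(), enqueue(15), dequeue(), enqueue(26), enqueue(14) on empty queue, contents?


enqueue(22) -> [22]
dequeue() returns 22 -> []
enqueue(15) -> [15]
dequeue() returns 15 -> []
enqueue(26) -> [26]
enqueue(14) -> [26, 14]
Final queue (front to back): [26, 14]


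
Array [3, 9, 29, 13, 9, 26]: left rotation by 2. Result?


Left rotate by 2: [29, 13, 9, 26, 3, 9]


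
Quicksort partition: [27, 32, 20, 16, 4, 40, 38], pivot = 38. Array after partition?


Elements <= 38 go left of pivot.
Result: [27, 32, 20, 16, 4, 38, 40], pivot at index 5


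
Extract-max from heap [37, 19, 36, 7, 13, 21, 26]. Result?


Max = 37
Replace root with last, heapify down
Resulting heap: [36, 19, 26, 7, 13, 21]


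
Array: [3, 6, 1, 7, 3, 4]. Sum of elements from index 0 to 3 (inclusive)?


Prefix sums: [0, 3, 9, 10, 17, 20, 24]
Sum[0..3] = prefix[4] - prefix[0] = 17 - 0 = 17


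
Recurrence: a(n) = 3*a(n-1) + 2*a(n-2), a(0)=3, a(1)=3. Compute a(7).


Build bottom-up:
...a(5)=651, a(6)=2319, a(7)=3*2319+2*651=8259


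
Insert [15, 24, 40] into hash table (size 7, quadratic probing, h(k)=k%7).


Insertions: 15->slot 1; 24->slot 3; 40->slot 5
Table: [None, 15, None, 24, None, 40, None]


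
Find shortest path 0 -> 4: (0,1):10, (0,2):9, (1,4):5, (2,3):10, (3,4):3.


Dijkstra from 0:
Distances: {0: 0, 1: 10, 2: 9, 3: 18, 4: 15}
Shortest distance to 4 = 15, path = [0, 1, 4]


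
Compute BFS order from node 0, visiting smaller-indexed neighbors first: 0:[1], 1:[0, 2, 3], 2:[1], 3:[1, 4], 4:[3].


BFS queue: start with [0]
Visit order: [0, 1, 2, 3, 4]


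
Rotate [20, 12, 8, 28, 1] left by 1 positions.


Left rotate by 1: [12, 8, 28, 1, 20]


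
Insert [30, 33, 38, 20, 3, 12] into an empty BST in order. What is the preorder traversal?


Root = 30; build tree by BST insertion.
Preorder traversal: [30, 20, 3, 12, 33, 38]


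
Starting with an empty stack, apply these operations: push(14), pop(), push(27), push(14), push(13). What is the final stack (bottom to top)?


push(14) -> [14]
pop() returns 14 -> []
push(27) -> [27]
push(14) -> [27, 14]
push(13) -> [27, 14, 13]
Final stack (bottom to top): [27, 14, 13]


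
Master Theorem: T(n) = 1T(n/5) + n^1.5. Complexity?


a=1, b=5, c=1.5. log_5(1)=0 < c=1.5. Case 3: O(n^c) = O(n^1.500)
Complexity: O(n^1.500)


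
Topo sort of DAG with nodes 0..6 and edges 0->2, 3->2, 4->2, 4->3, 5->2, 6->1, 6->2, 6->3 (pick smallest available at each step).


Kahn's algorithm, process smallest node first
Order: [0, 4, 5, 6, 1, 3, 2]


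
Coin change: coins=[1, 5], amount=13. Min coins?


dp[0]=0; dp[i]=1+min(dp[i-c] for c in coins)
...dp[8]=4, dp[9]=5, dp[10]=2, dp[11]=3, dp[12]=4, dp[13]=5
Minimum coins for 13 = 5


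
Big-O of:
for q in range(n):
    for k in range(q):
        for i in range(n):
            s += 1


Per nesting level: O(n) * O(n) [triangular over q] * O(n) = O(n^3)
Complexity: O(n^3)


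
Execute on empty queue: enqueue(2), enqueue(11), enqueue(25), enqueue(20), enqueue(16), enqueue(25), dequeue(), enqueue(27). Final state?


enqueue(2) -> [2]
enqueue(11) -> [2, 11]
enqueue(25) -> [2, 11, 25]
enqueue(20) -> [2, 11, 25, 20]
enqueue(16) -> [2, 11, 25, 20, 16]
enqueue(25) -> [2, 11, 25, 20, 16, 25]
dequeue() returns 2 -> [11, 25, 20, 16, 25]
enqueue(27) -> [11, 25, 20, 16, 25, 27]
Final queue (front to back): [11, 25, 20, 16, 25, 27]


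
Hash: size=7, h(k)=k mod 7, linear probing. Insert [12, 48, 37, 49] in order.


Insertions: 12->slot 5; 48->slot 6; 37->slot 2; 49->slot 0
Table: [49, None, 37, None, None, 12, 48]


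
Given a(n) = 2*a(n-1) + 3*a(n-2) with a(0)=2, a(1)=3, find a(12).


Build bottom-up:
...a(10)=73812, a(11)=221433, a(12)=2*221433+3*73812=664302


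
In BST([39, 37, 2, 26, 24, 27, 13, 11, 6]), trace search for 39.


BST root = 39
Search for 39: compare at each node
Path: [39]


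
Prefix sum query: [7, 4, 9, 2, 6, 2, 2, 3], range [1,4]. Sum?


Prefix sums: [0, 7, 11, 20, 22, 28, 30, 32, 35]
Sum[1..4] = prefix[5] - prefix[1] = 28 - 7 = 21


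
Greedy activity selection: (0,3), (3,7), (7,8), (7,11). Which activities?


Greedy: pick earliest-ending, then skip overlaps.
Selected (3 activities): [(0, 3), (3, 7), (7, 8)]


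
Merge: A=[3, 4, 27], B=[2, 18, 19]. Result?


Compare heads, take smaller each step.
Merged: [2, 3, 4, 18, 19, 27]


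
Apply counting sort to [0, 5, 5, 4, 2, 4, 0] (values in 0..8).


Count array: [2, 0, 1, 0, 2, 2, 0, 0, 0]
Reconstruct: [0, 0, 2, 4, 4, 5, 5]


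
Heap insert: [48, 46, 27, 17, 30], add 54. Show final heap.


Append 54: [48, 46, 27, 17, 30, 54]
Bubble up: swap idx 5(54) with idx 2(27); swap idx 2(54) with idx 0(48)
Result: [54, 46, 48, 17, 30, 27]


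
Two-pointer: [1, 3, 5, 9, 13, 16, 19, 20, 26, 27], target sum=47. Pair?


Two pointers: lo=0, hi=9
Found pair: (20, 27) summing to 47


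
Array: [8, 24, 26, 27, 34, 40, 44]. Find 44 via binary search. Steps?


Search for 44:
[0,6] mid=3 arr[3]=27
[4,6] mid=5 arr[5]=40
[6,6] mid=6 arr[6]=44
Total: 3 comparisons


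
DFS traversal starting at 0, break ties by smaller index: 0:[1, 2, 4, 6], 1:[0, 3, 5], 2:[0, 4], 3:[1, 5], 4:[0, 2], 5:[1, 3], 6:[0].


DFS stack-based: start with [0]
Visit order: [0, 1, 3, 5, 2, 4, 6]


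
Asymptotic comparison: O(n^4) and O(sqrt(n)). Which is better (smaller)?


sublinear grows slower than quartic
O(sqrt(n)) is asymptotically smaller; O(n^4) grows faster


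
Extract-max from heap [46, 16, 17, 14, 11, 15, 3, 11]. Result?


Max = 46
Replace root with last, heapify down
Resulting heap: [17, 16, 15, 14, 11, 11, 3]


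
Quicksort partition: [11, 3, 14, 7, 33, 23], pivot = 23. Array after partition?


Elements <= 23 go left of pivot.
Result: [11, 3, 14, 7, 23, 33], pivot at index 4


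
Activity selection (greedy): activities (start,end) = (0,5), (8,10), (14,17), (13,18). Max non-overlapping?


Greedy: pick earliest-ending, then skip overlaps.
Selected (3 activities): [(0, 5), (8, 10), (14, 17)]


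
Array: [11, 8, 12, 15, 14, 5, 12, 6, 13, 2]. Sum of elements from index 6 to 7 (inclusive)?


Prefix sums: [0, 11, 19, 31, 46, 60, 65, 77, 83, 96, 98]
Sum[6..7] = prefix[8] - prefix[6] = 83 - 65 = 18


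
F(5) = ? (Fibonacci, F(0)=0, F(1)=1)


F(n)=F(n-1)+F(n-2)
...F(3)=2, F(4)=3, F(5)=5


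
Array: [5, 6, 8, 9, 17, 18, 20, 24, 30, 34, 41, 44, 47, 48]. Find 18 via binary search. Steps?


Search for 18:
[0,13] mid=6 arr[6]=20
[0,5] mid=2 arr[2]=8
[3,5] mid=4 arr[4]=17
[5,5] mid=5 arr[5]=18
Total: 4 comparisons


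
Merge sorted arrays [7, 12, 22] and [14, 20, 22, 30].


Compare heads, take smaller each step.
Merged: [7, 12, 14, 20, 22, 22, 30]


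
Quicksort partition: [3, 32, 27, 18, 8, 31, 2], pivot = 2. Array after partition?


Elements <= 2 go left of pivot.
Result: [2, 32, 27, 18, 8, 31, 3], pivot at index 0


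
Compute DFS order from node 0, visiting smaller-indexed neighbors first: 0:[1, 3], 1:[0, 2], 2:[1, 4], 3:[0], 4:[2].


DFS stack-based: start with [0]
Visit order: [0, 1, 2, 4, 3]


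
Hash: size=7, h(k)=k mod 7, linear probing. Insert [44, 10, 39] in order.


Insertions: 44->slot 2; 10->slot 3; 39->slot 4
Table: [None, None, 44, 10, 39, None, None]


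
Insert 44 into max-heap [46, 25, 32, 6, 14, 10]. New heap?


Append 44: [46, 25, 32, 6, 14, 10, 44]
Bubble up: swap idx 6(44) with idx 2(32)
Result: [46, 25, 44, 6, 14, 10, 32]


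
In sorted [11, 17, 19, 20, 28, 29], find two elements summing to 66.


Two pointers: lo=0, hi=5
No pair sums to 66


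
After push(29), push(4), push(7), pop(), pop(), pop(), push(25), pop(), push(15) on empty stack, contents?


push(29) -> [29]
push(4) -> [29, 4]
push(7) -> [29, 4, 7]
pop() returns 7 -> [29, 4]
pop() returns 4 -> [29]
pop() returns 29 -> []
push(25) -> [25]
pop() returns 25 -> []
push(15) -> [15]
Final stack (bottom to top): [15]


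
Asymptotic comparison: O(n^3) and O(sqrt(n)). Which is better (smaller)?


sublinear grows slower than cubic
O(sqrt(n)) is asymptotically smaller; O(n^3) grows faster


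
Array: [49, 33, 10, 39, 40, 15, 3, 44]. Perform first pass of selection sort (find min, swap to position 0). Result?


After one pass: [3, 33, 10, 39, 40, 15, 49, 44]


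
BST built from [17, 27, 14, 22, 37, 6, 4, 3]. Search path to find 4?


BST root = 17
Search for 4: compare at each node
Path: [17, 14, 6, 4]


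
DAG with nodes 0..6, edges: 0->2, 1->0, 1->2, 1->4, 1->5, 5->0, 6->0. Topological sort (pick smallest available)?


Kahn's algorithm, process smallest node first
Order: [1, 3, 4, 5, 6, 0, 2]


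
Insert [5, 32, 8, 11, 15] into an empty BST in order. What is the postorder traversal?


Root = 5; build tree by BST insertion.
Postorder traversal: [15, 11, 8, 32, 5]


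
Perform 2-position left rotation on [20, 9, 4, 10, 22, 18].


Left rotate by 2: [4, 10, 22, 18, 20, 9]


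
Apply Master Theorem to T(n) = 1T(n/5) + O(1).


a=1, b=5, c=0. log_5(1)=0 = c=0. Case 2: O(n^c log n) = O(log n)
Complexity: O(log n)


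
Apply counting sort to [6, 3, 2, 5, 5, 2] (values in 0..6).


Count array: [0, 0, 2, 1, 0, 2, 1]
Reconstruct: [2, 2, 3, 5, 5, 6]


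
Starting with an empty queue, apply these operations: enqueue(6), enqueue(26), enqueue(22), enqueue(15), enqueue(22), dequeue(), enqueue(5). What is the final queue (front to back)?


enqueue(6) -> [6]
enqueue(26) -> [6, 26]
enqueue(22) -> [6, 26, 22]
enqueue(15) -> [6, 26, 22, 15]
enqueue(22) -> [6, 26, 22, 15, 22]
dequeue() returns 6 -> [26, 22, 15, 22]
enqueue(5) -> [26, 22, 15, 22, 5]
Final queue (front to back): [26, 22, 15, 22, 5]


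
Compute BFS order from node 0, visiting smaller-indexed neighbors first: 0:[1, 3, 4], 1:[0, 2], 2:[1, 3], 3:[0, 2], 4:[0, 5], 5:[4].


BFS queue: start with [0]
Visit order: [0, 1, 3, 4, 2, 5]


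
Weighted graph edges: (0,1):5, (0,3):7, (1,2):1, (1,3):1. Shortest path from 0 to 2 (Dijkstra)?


Dijkstra from 0:
Distances: {0: 0, 1: 5, 2: 6, 3: 6}
Shortest distance to 2 = 6, path = [0, 1, 2]


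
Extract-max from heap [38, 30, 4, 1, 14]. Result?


Max = 38
Replace root with last, heapify down
Resulting heap: [30, 14, 4, 1]


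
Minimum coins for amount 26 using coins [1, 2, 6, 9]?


dp[0]=0; dp[i]=1+min(dp[i-c] for c in coins)
...dp[21]=3, dp[22]=4, dp[23]=4, dp[24]=3, dp[25]=4, dp[26]=4
Minimum coins for 26 = 4


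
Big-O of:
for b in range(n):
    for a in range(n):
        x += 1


Per nesting level: O(n) * O(n) = O(n^2)
Complexity: O(n^2)


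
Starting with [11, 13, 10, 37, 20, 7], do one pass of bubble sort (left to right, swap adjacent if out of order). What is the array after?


After one pass: [11, 10, 13, 20, 7, 37]


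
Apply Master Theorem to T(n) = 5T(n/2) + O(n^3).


a=5, b=2, c=3. log_2(5)=2.322 < c=3. Case 3: O(n^c) = O(n^3)
Complexity: O(n^3)


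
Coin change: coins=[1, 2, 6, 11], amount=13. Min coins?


dp[0]=0; dp[i]=1+min(dp[i-c] for c in coins)
...dp[8]=2, dp[9]=3, dp[10]=3, dp[11]=1, dp[12]=2, dp[13]=2
Minimum coins for 13 = 2


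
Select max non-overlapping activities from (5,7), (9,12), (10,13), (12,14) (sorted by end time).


Greedy: pick earliest-ending, then skip overlaps.
Selected (3 activities): [(5, 7), (9, 12), (12, 14)]


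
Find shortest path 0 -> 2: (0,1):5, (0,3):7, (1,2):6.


Dijkstra from 0:
Distances: {0: 0, 1: 5, 2: 11, 3: 7}
Shortest distance to 2 = 11, path = [0, 1, 2]


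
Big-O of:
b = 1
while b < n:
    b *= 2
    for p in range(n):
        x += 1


Per nesting level: O(log n) * O(n) = O(n log n)
Complexity: O(n log n)


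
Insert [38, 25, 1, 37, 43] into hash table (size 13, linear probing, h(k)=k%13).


Insertions: 38->slot 12; 25->slot 0; 1->slot 1; 37->slot 11; 43->slot 4
Table: [25, 1, None, None, 43, None, None, None, None, None, None, 37, 38]


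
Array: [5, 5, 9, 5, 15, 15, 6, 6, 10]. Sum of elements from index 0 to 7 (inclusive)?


Prefix sums: [0, 5, 10, 19, 24, 39, 54, 60, 66, 76]
Sum[0..7] = prefix[8] - prefix[0] = 66 - 0 = 66


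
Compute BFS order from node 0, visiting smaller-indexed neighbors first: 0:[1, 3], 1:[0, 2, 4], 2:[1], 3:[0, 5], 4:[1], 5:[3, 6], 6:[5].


BFS queue: start with [0]
Visit order: [0, 1, 3, 2, 4, 5, 6]


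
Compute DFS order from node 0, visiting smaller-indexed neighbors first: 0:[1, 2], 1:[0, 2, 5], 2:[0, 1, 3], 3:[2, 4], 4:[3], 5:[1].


DFS stack-based: start with [0]
Visit order: [0, 1, 2, 3, 4, 5]


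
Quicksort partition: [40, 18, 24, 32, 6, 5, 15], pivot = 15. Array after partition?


Elements <= 15 go left of pivot.
Result: [6, 5, 15, 32, 40, 18, 24], pivot at index 2


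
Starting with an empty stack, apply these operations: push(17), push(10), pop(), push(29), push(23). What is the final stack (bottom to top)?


push(17) -> [17]
push(10) -> [17, 10]
pop() returns 10 -> [17]
push(29) -> [17, 29]
push(23) -> [17, 29, 23]
Final stack (bottom to top): [17, 29, 23]


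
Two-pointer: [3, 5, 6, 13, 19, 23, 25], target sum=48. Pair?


Two pointers: lo=0, hi=6
Found pair: (23, 25) summing to 48


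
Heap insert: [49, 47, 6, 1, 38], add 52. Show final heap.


Append 52: [49, 47, 6, 1, 38, 52]
Bubble up: swap idx 5(52) with idx 2(6); swap idx 2(52) with idx 0(49)
Result: [52, 47, 49, 1, 38, 6]


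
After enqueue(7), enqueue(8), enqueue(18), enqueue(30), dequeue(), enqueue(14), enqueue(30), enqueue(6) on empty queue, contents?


enqueue(7) -> [7]
enqueue(8) -> [7, 8]
enqueue(18) -> [7, 8, 18]
enqueue(30) -> [7, 8, 18, 30]
dequeue() returns 7 -> [8, 18, 30]
enqueue(14) -> [8, 18, 30, 14]
enqueue(30) -> [8, 18, 30, 14, 30]
enqueue(6) -> [8, 18, 30, 14, 30, 6]
Final queue (front to back): [8, 18, 30, 14, 30, 6]


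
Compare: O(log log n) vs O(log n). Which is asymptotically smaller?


double-logarithmic grows slower than logarithmic
O(log log n) is asymptotically smaller; O(log n) grows faster


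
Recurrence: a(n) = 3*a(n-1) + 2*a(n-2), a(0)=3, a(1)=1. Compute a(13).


Build bottom-up:
...a(11)=761549, a(12)=2712297, a(13)=3*2712297+2*761549=9659989


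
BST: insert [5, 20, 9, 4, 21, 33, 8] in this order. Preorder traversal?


Root = 5; build tree by BST insertion.
Preorder traversal: [5, 4, 20, 9, 8, 21, 33]


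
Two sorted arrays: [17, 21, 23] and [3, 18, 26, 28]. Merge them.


Compare heads, take smaller each step.
Merged: [3, 17, 18, 21, 23, 26, 28]


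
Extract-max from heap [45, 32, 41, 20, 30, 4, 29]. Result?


Max = 45
Replace root with last, heapify down
Resulting heap: [41, 32, 29, 20, 30, 4]


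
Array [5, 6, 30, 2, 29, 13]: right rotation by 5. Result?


Right rotate by 5: [6, 30, 2, 29, 13, 5]


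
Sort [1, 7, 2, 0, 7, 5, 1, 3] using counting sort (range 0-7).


Count array: [1, 2, 1, 1, 0, 1, 0, 2]
Reconstruct: [0, 1, 1, 2, 3, 5, 7, 7]


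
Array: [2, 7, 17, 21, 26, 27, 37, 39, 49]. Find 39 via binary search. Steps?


Search for 39:
[0,8] mid=4 arr[4]=26
[5,8] mid=6 arr[6]=37
[7,8] mid=7 arr[7]=39
Total: 3 comparisons


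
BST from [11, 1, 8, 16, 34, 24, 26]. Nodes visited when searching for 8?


BST root = 11
Search for 8: compare at each node
Path: [11, 1, 8]


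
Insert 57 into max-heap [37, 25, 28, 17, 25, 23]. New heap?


Append 57: [37, 25, 28, 17, 25, 23, 57]
Bubble up: swap idx 6(57) with idx 2(28); swap idx 2(57) with idx 0(37)
Result: [57, 25, 37, 17, 25, 23, 28]


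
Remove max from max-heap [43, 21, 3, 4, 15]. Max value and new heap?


Max = 43
Replace root with last, heapify down
Resulting heap: [21, 15, 3, 4]


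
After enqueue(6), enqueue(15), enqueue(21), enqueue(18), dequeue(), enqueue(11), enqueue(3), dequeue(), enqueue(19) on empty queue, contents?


enqueue(6) -> [6]
enqueue(15) -> [6, 15]
enqueue(21) -> [6, 15, 21]
enqueue(18) -> [6, 15, 21, 18]
dequeue() returns 6 -> [15, 21, 18]
enqueue(11) -> [15, 21, 18, 11]
enqueue(3) -> [15, 21, 18, 11, 3]
dequeue() returns 15 -> [21, 18, 11, 3]
enqueue(19) -> [21, 18, 11, 3, 19]
Final queue (front to back): [21, 18, 11, 3, 19]


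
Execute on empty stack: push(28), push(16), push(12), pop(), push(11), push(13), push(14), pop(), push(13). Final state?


push(28) -> [28]
push(16) -> [28, 16]
push(12) -> [28, 16, 12]
pop() returns 12 -> [28, 16]
push(11) -> [28, 16, 11]
push(13) -> [28, 16, 11, 13]
push(14) -> [28, 16, 11, 13, 14]
pop() returns 14 -> [28, 16, 11, 13]
push(13) -> [28, 16, 11, 13, 13]
Final stack (bottom to top): [28, 16, 11, 13, 13]


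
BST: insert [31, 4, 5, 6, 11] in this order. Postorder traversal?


Root = 31; build tree by BST insertion.
Postorder traversal: [11, 6, 5, 4, 31]


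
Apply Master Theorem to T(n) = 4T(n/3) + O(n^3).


a=4, b=3, c=3. log_3(4)=1.262 < c=3. Case 3: O(n^c) = O(n^3)
Complexity: O(n^3)


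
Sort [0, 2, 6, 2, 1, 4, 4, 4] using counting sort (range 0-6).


Count array: [1, 1, 2, 0, 3, 0, 1]
Reconstruct: [0, 1, 2, 2, 4, 4, 4, 6]


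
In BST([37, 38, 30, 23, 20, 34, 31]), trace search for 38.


BST root = 37
Search for 38: compare at each node
Path: [37, 38]


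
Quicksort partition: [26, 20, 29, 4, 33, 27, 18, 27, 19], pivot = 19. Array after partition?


Elements <= 19 go left of pivot.
Result: [4, 18, 19, 26, 33, 27, 20, 27, 29], pivot at index 2


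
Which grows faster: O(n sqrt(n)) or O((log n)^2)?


polylogarithmic grows slower than n^1.5
O((log n)^2) is asymptotically smaller; O(n sqrt(n)) grows faster


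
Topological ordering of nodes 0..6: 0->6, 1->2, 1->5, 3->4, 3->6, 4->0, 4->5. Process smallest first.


Kahn's algorithm, process smallest node first
Order: [1, 2, 3, 4, 0, 5, 6]


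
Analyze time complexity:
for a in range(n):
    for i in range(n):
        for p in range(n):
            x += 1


Per nesting level: O(n) * O(n) * O(n) = O(n^3)
Complexity: O(n^3)


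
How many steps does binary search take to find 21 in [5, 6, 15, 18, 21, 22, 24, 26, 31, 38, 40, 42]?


Search for 21:
[0,11] mid=5 arr[5]=22
[0,4] mid=2 arr[2]=15
[3,4] mid=3 arr[3]=18
[4,4] mid=4 arr[4]=21
Total: 4 comparisons


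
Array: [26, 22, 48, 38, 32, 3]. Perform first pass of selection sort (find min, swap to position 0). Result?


After one pass: [3, 22, 48, 38, 32, 26]


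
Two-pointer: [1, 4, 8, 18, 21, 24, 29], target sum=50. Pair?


Two pointers: lo=0, hi=6
Found pair: (21, 29) summing to 50


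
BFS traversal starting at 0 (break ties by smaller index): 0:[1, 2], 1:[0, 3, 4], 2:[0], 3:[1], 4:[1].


BFS queue: start with [0]
Visit order: [0, 1, 2, 3, 4]


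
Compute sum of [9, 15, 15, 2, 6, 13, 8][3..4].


Prefix sums: [0, 9, 24, 39, 41, 47, 60, 68]
Sum[3..4] = prefix[5] - prefix[3] = 47 - 39 = 8


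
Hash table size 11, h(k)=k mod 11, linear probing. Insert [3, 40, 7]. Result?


Insertions: 3->slot 3; 40->slot 7; 7->slot 8
Table: [None, None, None, 3, None, None, None, 40, 7, None, None]


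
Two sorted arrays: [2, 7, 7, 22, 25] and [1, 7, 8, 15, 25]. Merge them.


Compare heads, take smaller each step.
Merged: [1, 2, 7, 7, 7, 8, 15, 22, 25, 25]


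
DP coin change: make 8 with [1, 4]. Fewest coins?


dp[0]=0; dp[i]=1+min(dp[i-c] for c in coins)
...dp[3]=3, dp[4]=1, dp[5]=2, dp[6]=3, dp[7]=4, dp[8]=2
Minimum coins for 8 = 2


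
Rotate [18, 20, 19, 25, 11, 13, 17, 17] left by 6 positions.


Left rotate by 6: [17, 17, 18, 20, 19, 25, 11, 13]


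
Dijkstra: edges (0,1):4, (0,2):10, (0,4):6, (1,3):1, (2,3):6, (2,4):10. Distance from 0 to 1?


Dijkstra from 0:
Distances: {0: 0, 1: 4, 2: 10, 3: 5, 4: 6}
Shortest distance to 1 = 4, path = [0, 1]


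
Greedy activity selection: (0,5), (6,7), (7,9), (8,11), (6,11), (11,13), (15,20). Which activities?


Greedy: pick earliest-ending, then skip overlaps.
Selected (5 activities): [(0, 5), (6, 7), (7, 9), (11, 13), (15, 20)]


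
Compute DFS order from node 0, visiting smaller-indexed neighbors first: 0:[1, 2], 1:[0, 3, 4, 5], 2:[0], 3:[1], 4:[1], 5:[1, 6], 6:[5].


DFS stack-based: start with [0]
Visit order: [0, 1, 3, 4, 5, 6, 2]


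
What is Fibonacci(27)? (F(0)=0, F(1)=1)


F(n)=F(n-1)+F(n-2)
...F(25)=75025, F(26)=121393, F(27)=196418


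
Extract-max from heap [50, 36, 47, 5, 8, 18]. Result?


Max = 50
Replace root with last, heapify down
Resulting heap: [47, 36, 18, 5, 8]


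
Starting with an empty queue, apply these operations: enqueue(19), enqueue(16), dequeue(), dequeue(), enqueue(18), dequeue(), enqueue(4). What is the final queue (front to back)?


enqueue(19) -> [19]
enqueue(16) -> [19, 16]
dequeue() returns 19 -> [16]
dequeue() returns 16 -> []
enqueue(18) -> [18]
dequeue() returns 18 -> []
enqueue(4) -> [4]
Final queue (front to back): [4]


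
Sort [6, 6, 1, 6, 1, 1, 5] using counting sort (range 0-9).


Count array: [0, 3, 0, 0, 0, 1, 3, 0, 0, 0]
Reconstruct: [1, 1, 1, 5, 6, 6, 6]


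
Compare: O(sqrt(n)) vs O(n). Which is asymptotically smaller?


sublinear grows slower than linear
O(sqrt(n)) is asymptotically smaller; O(n) grows faster


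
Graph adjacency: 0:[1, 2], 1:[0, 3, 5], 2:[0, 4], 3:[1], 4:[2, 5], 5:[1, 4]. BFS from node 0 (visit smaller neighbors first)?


BFS queue: start with [0]
Visit order: [0, 1, 2, 3, 5, 4]


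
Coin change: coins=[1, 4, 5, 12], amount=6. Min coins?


dp[0]=0; dp[i]=1+min(dp[i-c] for c in coins)
...dp[1]=1, dp[2]=2, dp[3]=3, dp[4]=1, dp[5]=1, dp[6]=2
Minimum coins for 6 = 2


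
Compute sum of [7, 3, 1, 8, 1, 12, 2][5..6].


Prefix sums: [0, 7, 10, 11, 19, 20, 32, 34]
Sum[5..6] = prefix[7] - prefix[5] = 34 - 20 = 14
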